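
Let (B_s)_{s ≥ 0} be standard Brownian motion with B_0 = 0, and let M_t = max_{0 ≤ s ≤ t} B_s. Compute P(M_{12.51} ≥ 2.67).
P(M_{12.51} ≥ 2.67) = 2·P(B_{12.51} ≥ 2.67) = 2(1 − Φ(2.67/√12.51)) ≈ 0.4503

By the reflection principle for Brownian motion, P(M_t ≥ a) = 2 · P(B_t ≥ a) for a ≥ 0. Since B_t ~ N(0, t), P(B_t ≥ 2.67) = 1 − Φ(2.67/√t) = 1 − Φ(2.67/√12.51) = 1 − Φ(0.7549). So
  P(M_{12.51} ≥ 2.67) = 2(1 − Φ(0.7549)) ≈ 0.4503.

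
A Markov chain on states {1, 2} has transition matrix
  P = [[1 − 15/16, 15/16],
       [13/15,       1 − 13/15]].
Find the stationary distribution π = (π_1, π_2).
π_1 = 208/433, π_2 = 225/433

Solve πP = π with π_1 + π_2 = 1. From πP = π: π_1 · (1 − 15/16) + π_2 · 13/15 = π_1 ⇒ π_2 · 13/15 = π_1 · 15/16 ⇒ π_2/π_1 = (15/16)/(13/15) = 225/208. Together with π_1 + π_2 = 1:
  π_1 = (13/15)/(15/16 + 13/15) = (13/15)/(433/240) = 208/433,
  π_2 = (15/16)/(15/16 + 13/15) = (15/16)/(433/240) = 225/433.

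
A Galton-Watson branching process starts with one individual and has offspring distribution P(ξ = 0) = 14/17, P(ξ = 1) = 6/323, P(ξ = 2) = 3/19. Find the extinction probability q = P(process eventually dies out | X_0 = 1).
q = 1

Mean offspring μ = 0·14/17 + 1·6/323 + 2·3/19 = 108/323 ≤ 1. For μ ≤ 1 with offspring not concentrated at 1, the Galton-Watson process goes extinct almost surely, so q = 1.
(Algebraic check: The pgf is f(s) = 14/17 + 6/323·s + 3/19·s². The extinction probability q is the smallest fixed point of f in [0, 1]. Setting s = f(s):
  3/19·s² + (6/323 − 1)·s + 14/17 = 0
  3/19·s² − (14/17 + 3/19)·s + 14/17 = 0
which factors as (s − 1)·(3/19·s − 14/17) = 0, giving roots s = 1 and s = (14/17)/(3/19) = 266/51. Since 266/51 ≥ 1, the smallest root in [0, 1] is s = 1.)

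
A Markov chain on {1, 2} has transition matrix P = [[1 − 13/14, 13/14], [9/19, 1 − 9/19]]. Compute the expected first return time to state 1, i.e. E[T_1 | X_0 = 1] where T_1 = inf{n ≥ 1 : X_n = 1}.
E[T_1 | X_0 = 1] = 1/π_1 = 373/126

For an irreducible recurrent Markov chain with stationary distribution π, E[T_i | X_0 = i] = 1/π_i (Kac's formula). Here π_1 = (9/19)/(13/14 + 9/19) = (9/19)/(373/266) = 126/373, so E[T_1 | X_0 = 1] = 1/π_1 = (13/14 + 9/19)/(9/19) = (373/266)/(9/19) = 373/126.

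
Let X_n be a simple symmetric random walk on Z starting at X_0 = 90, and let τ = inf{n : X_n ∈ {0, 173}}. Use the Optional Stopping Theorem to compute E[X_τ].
E[X_τ] = 90

X_n is a martingale and τ is a bounded-mean stopping time (indeed τ is finite a.s. with bounded expectation since the walk is in a bounded region). By the OST, E[X_τ] = E[X_0] = 90. Equivalently: E[X_τ] = 173 · P(hit 173 first) + 0 · P(hit 0 first) = 173 · (90/173) = 90.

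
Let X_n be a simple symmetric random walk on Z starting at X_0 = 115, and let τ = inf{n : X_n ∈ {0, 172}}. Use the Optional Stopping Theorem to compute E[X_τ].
E[X_τ] = 115

X_n is a martingale and τ is a bounded-mean stopping time (indeed τ is finite a.s. with bounded expectation since the walk is in a bounded region). By the OST, E[X_τ] = E[X_0] = 115. Equivalently: E[X_τ] = 172 · P(hit 172 first) + 0 · P(hit 0 first) = 172 · (115/172) = 115.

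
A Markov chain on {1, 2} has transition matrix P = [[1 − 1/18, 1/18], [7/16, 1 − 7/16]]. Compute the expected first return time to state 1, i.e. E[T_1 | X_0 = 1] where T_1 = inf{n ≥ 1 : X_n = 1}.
E[T_1 | X_0 = 1] = 1/π_1 = 71/63

For an irreducible recurrent Markov chain with stationary distribution π, E[T_i | X_0 = i] = 1/π_i (Kac's formula). Here π_1 = (7/16)/(1/18 + 7/16) = (7/16)/(71/144) = 63/71, so E[T_1 | X_0 = 1] = 1/π_1 = (1/18 + 7/16)/(7/16) = (71/144)/(7/16) = 71/63.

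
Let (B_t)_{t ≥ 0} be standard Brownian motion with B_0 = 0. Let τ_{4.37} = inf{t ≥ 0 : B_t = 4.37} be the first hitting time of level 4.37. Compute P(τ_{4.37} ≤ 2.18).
P(τ_{4.37} ≤ 2.18) = 2(1 − Φ(4.37/√2.18)) = 2(1 − Φ(2.9597)) ≈ 0.0031

By the reflection principle for standard BM, P(τ_b ≤ t) = 2 · P(B_t ≥ b). Since B_t ~ N(0, t), P(B_t ≥ 4.37) = 1 − Φ(4.37/√t) = 1 − Φ(4.37/√2.18) = 1 − Φ(2.9597) ≈ 0.00154. Doubling: P(τ_{4.37} ≤ 2.18) ≈ 2 · 0.00154 = 0.00308 ≈ 0.0031.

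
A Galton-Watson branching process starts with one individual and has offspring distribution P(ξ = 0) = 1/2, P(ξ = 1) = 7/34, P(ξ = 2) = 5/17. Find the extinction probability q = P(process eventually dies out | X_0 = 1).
q = 1

Mean offspring μ = 0·1/2 + 1·7/34 + 2·5/17 = 27/34 ≤ 1. For μ ≤ 1 with offspring not concentrated at 1, the Galton-Watson process goes extinct almost surely, so q = 1.
(Algebraic check: The pgf is f(s) = 1/2 + 7/34·s + 5/17·s². The extinction probability q is the smallest fixed point of f in [0, 1]. Setting s = f(s):
  5/17·s² + (7/34 − 1)·s + 1/2 = 0
  5/17·s² − (1/2 + 5/17)·s + 1/2 = 0
which factors as (s − 1)·(5/17·s − 1/2) = 0, giving roots s = 1 and s = (1/2)/(5/17) = 17/10. Since 17/10 ≥ 1, the smallest root in [0, 1] is s = 1.)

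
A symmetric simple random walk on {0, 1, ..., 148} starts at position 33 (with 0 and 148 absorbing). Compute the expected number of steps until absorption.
E[τ | X_0 = 33] = 3795

Let v_k = E[τ | X_0 = k]. Boundary: v_0 = v_148 = 0. Recurrence: v_k = 1 + (v_{k-1} + v_{k+1})/2 for 1 ≤ k ≤ 147. The particular solution to v_k − (v_{k-1} + v_{k+1})/2 = 1 is v_k = −k^2. Adding homogeneous solution A + B k and matching boundaries gives v_k = k (148 − k). Substituting k = 33: v_33 = 33 · 115 = 3795.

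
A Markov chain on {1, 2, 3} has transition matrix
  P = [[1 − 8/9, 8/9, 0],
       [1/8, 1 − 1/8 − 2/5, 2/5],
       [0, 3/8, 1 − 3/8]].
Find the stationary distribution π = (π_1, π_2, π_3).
π = (135/2119, 960/2119, 1024/2119)

This is a birth-death chain on three states, which satisfies detailed balance: π_1 · P_{12} = π_2 · P_{21} and π_2 · P_{23} = π_3 · P_{32}.
From π_1 · 8/9 = π_2 · 1/8: π_2/π_1 = (8/9)/(1/8) = 64/9.
From π_2 · 2/5 = π_3 · 3/8: π_3/π_2 = (2/5)/(3/8) = 16/15.
Take π_1 proportional to 1; then unnormalized π = (1, 64/9, 1024/135). Normalize by dividing by the sum 2119/135:
  π = (135/2119, 960/2119, 1024/2119).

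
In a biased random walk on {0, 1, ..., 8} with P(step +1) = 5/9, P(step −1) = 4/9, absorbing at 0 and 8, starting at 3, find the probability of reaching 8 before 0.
P(hit 8 before 0) = (1 − (4/5)^3) / (1 − (4/5)^8) = 190625/325089

Let u_k denote P(reach 8 before 0 | start at k). Boundary: u_0 = 0, u_8 = 1. Recurrence: u_k = 5/9·u_{k+1} + 4/9·u_{k-1} for 1 ≤ k ≤ 7. Try u_k = A + B·r^k with r = q/p = (4/9)/(5/9) = 4/5. Substitution satisfies the recurrence; boundary conditions give:
  u_k = (1 − r^k) / (1 − r^N) = (1 − (4/5)^3) / (1 − (4/5)^8) = 190625/325089.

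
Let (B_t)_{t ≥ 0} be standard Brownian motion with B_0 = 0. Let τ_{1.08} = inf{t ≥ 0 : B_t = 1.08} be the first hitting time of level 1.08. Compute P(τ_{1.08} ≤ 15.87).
P(τ_{1.08} ≤ 15.87) = 2(1 − Φ(1.08/√15.87)) = 2(1 − Φ(0.2711)) ≈ 0.7863

By the reflection principle for standard BM, P(τ_b ≤ t) = 2 · P(B_t ≥ b). Since B_t ~ N(0, t), P(B_t ≥ 1.08) = 1 − Φ(1.08/√t) = 1 − Φ(1.08/√15.87) = 1 − Φ(0.2711) ≈ 0.39316. Doubling: P(τ_{1.08} ≤ 15.87) ≈ 2 · 0.39316 = 0.78632 ≈ 0.7863.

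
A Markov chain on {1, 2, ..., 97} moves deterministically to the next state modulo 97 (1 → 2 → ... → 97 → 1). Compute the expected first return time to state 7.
E[T_7 | X_0 = 7] = 97

The chain cycles deterministically, so starting at state 7 it returns in exactly 97 steps. Equivalently, the stationary distribution is uniform π_j = 1/97 for every state j, so by Kac's formula E[T_7] = 1/π_7 = 97.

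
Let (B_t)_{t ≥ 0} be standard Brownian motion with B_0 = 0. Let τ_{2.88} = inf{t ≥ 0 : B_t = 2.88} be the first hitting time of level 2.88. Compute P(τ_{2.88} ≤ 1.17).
P(τ_{2.88} ≤ 1.17) = 2(1 − Φ(2.88/√1.17)) = 2(1 − Φ(2.6626)) ≈ 0.0078

By the reflection principle for standard BM, P(τ_b ≤ t) = 2 · P(B_t ≥ b). Since B_t ~ N(0, t), P(B_t ≥ 2.88) = 1 − Φ(2.88/√t) = 1 − Φ(2.88/√1.17) = 1 − Φ(2.6626) ≈ 0.00388. Doubling: P(τ_{2.88} ≤ 1.17) ≈ 2 · 0.00388 = 0.00776 ≈ 0.0078.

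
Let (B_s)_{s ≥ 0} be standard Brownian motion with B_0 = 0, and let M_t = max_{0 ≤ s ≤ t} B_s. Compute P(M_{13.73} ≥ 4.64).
P(M_{13.73} ≥ 4.64) = 2·P(B_{13.73} ≥ 4.64) = 2(1 − Φ(4.64/√13.73)) ≈ 0.2105

By the reflection principle for Brownian motion, P(M_t ≥ a) = 2 · P(B_t ≥ a) for a ≥ 0. Since B_t ~ N(0, t), P(B_t ≥ 4.64) = 1 − Φ(4.64/√t) = 1 − Φ(4.64/√13.73) = 1 − Φ(1.2522). So
  P(M_{13.73} ≥ 4.64) = 2(1 − Φ(1.2522)) ≈ 0.2105.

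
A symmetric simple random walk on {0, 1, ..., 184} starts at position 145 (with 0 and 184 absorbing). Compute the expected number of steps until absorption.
E[τ | X_0 = 145] = 5655

Let v_k = E[τ | X_0 = k]. Boundary: v_0 = v_184 = 0. Recurrence: v_k = 1 + (v_{k-1} + v_{k+1})/2 for 1 ≤ k ≤ 183. The particular solution to v_k − (v_{k-1} + v_{k+1})/2 = 1 is v_k = −k^2. Adding homogeneous solution A + B k and matching boundaries gives v_k = k (184 − k). Substituting k = 145: v_145 = 145 · 39 = 5655.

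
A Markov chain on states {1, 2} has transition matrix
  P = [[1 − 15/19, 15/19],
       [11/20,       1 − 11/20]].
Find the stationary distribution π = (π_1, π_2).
π_1 = 209/509, π_2 = 300/509

Solve πP = π with π_1 + π_2 = 1. From πP = π: π_1 · (1 − 15/19) + π_2 · 11/20 = π_1 ⇒ π_2 · 11/20 = π_1 · 15/19 ⇒ π_2/π_1 = (15/19)/(11/20) = 300/209. Together with π_1 + π_2 = 1:
  π_1 = (11/20)/(15/19 + 11/20) = (11/20)/(509/380) = 209/509,
  π_2 = (15/19)/(15/19 + 11/20) = (15/19)/(509/380) = 300/509.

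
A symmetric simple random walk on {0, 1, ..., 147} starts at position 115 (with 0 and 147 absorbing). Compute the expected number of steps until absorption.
E[τ | X_0 = 115] = 3680

Let v_k = E[τ | X_0 = k]. Boundary: v_0 = v_147 = 0. Recurrence: v_k = 1 + (v_{k-1} + v_{k+1})/2 for 1 ≤ k ≤ 146. The particular solution to v_k − (v_{k-1} + v_{k+1})/2 = 1 is v_k = −k^2. Adding homogeneous solution A + B k and matching boundaries gives v_k = k (147 − k). Substituting k = 115: v_115 = 115 · 32 = 3680.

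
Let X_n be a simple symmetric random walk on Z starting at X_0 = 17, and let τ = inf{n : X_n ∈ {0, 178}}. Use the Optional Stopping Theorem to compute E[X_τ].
E[X_τ] = 17

X_n is a martingale and τ is a bounded-mean stopping time (indeed τ is finite a.s. with bounded expectation since the walk is in a bounded region). By the OST, E[X_τ] = E[X_0] = 17. Equivalently: E[X_τ] = 178 · P(hit 178 first) + 0 · P(hit 0 first) = 178 · (17/178) = 17.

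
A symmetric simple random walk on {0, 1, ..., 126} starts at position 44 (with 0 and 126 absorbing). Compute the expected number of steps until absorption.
E[τ | X_0 = 44] = 3608

Let v_k = E[τ | X_0 = k]. Boundary: v_0 = v_126 = 0. Recurrence: v_k = 1 + (v_{k-1} + v_{k+1})/2 for 1 ≤ k ≤ 125. The particular solution to v_k − (v_{k-1} + v_{k+1})/2 = 1 is v_k = −k^2. Adding homogeneous solution A + B k and matching boundaries gives v_k = k (126 − k). Substituting k = 44: v_44 = 44 · 82 = 3608.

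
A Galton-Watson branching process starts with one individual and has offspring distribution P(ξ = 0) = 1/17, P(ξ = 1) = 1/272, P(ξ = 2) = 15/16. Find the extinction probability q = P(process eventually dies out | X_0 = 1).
q = 16/255

The pgf is f(s) = 1/17 + 1/272·s + 15/16·s². The extinction probability q is the smallest fixed point of f in [0, 1]. Setting s = f(s):
  15/16·s² + (1/272 − 1)·s + 1/17 = 0
  15/16·s² − (1/17 + 15/16)·s + 1/17 = 0
which factors as (s − 1)·(15/16·s − 1/17) = 0, giving roots s = 1 and s = (1/17)/(15/16) = 16/255.
Mean offspring μ = 1/272 + 2·15/16 = 511/272 > 1 (supercritical), so q < 1. The extinction probability is the smaller root: q = (1/17)/(15/16) = 16/255.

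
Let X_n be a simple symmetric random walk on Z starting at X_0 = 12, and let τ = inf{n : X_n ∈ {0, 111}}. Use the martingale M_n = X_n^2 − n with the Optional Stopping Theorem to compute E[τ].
E[τ] = 1188

M_n = X_n^2 − n is a martingale (since E[X_{n+1}^2 | F_n] = X_n^2 + 1). By OST (τ has finite mean in a bounded region), E[M_τ] = E[M_0] = X_0^2 − 0 = 12^2 = 144. Also E[M_τ] = E[X_τ^2] − E[τ]. The walk exits at 0 or 111, with P(hit 111 first) = 12/111, so E[X_τ^2] = 111^2 · 12/111 + 0 = 1332. Thus E[τ] = E[X_τ^2] − E[M_τ] = 1332 − 144 = 1188 = 12(111 − 12) = 1188.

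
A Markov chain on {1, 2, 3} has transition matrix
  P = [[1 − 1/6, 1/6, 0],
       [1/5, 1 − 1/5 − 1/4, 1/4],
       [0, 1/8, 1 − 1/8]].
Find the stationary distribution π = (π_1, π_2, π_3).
π = (2/7, 5/21, 10/21)

This is a birth-death chain on three states, which satisfies detailed balance: π_1 · P_{12} = π_2 · P_{21} and π_2 · P_{23} = π_3 · P_{32}.
From π_1 · 1/6 = π_2 · 1/5: π_2/π_1 = (1/6)/(1/5) = 5/6.
From π_2 · 1/4 = π_3 · 1/8: π_3/π_2 = (1/4)/(1/8) = 2.
Take π_1 proportional to 1; then unnormalized π = (1, 5/6, 5/3). Normalize by dividing by the sum 7/2:
  π = (2/7, 5/21, 10/21).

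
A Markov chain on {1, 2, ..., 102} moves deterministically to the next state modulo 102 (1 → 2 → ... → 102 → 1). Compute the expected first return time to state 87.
E[T_87 | X_0 = 87] = 102

The chain cycles deterministically, so starting at state 87 it returns in exactly 102 steps. Equivalently, the stationary distribution is uniform π_j = 1/102 for every state j, so by Kac's formula E[T_87] = 1/π_87 = 102.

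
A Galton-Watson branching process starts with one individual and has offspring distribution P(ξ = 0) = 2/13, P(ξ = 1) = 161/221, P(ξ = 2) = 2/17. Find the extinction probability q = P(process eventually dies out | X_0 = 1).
q = 1

Mean offspring μ = 0·2/13 + 1·161/221 + 2·2/17 = 213/221 ≤ 1. For μ ≤ 1 with offspring not concentrated at 1, the Galton-Watson process goes extinct almost surely, so q = 1.
(Algebraic check: The pgf is f(s) = 2/13 + 161/221·s + 2/17·s². The extinction probability q is the smallest fixed point of f in [0, 1]. Setting s = f(s):
  2/17·s² + (161/221 − 1)·s + 2/13 = 0
  2/17·s² − (2/13 + 2/17)·s + 2/13 = 0
which factors as (s − 1)·(2/17·s − 2/13) = 0, giving roots s = 1 and s = (2/13)/(2/17) = 17/13. Since 17/13 ≥ 1, the smallest root in [0, 1] is s = 1.)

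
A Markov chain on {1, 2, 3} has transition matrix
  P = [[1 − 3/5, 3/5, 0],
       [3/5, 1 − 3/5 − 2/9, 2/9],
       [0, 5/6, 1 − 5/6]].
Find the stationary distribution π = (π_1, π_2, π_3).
π = (15/34, 15/34, 2/17)

This is a birth-death chain on three states, which satisfies detailed balance: π_1 · P_{12} = π_2 · P_{21} and π_2 · P_{23} = π_3 · P_{32}.
From π_1 · 3/5 = π_2 · 3/5: π_2/π_1 = (3/5)/(3/5) = 1.
From π_2 · 2/9 = π_3 · 5/6: π_3/π_2 = (2/9)/(5/6) = 4/15.
Take π_1 proportional to 1; then unnormalized π = (1, 1, 4/15). Normalize by dividing by the sum 34/15:
  π = (15/34, 15/34, 2/17).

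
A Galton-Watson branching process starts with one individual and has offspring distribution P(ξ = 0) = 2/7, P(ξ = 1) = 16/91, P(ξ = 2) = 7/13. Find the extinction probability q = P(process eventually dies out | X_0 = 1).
q = 26/49

The pgf is f(s) = 2/7 + 16/91·s + 7/13·s². The extinction probability q is the smallest fixed point of f in [0, 1]. Setting s = f(s):
  7/13·s² + (16/91 − 1)·s + 2/7 = 0
  7/13·s² − (2/7 + 7/13)·s + 2/7 = 0
which factors as (s − 1)·(7/13·s − 2/7) = 0, giving roots s = 1 and s = (2/7)/(7/13) = 26/49.
Mean offspring μ = 16/91 + 2·7/13 = 114/91 > 1 (supercritical), so q < 1. The extinction probability is the smaller root: q = (2/7)/(7/13) = 26/49.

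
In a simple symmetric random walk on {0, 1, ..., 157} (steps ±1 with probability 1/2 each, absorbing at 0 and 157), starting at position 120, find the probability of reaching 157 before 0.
P(hit 157 before 0) = 120/157

Let u_k = P(hit 157 before 0 | start at k). Then u_0 = 0, u_157 = 1, and u_k = u_{k-1}/2 + u_{k+1}/2 for 1 ≤ k ≤ 156. This harmonic recurrence is solved by u_k = k/157, giving u_120 = 120/157.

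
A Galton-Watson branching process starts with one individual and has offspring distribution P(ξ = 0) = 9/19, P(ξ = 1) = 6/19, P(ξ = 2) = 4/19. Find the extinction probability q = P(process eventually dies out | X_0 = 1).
q = 1

Mean offspring μ = 0·9/19 + 1·6/19 + 2·4/19 = 14/19 ≤ 1. For μ ≤ 1 with offspring not concentrated at 1, the Galton-Watson process goes extinct almost surely, so q = 1.
(Algebraic check: The pgf is f(s) = 9/19 + 6/19·s + 4/19·s². The extinction probability q is the smallest fixed point of f in [0, 1]. Setting s = f(s):
  4/19·s² + (6/19 − 1)·s + 9/19 = 0
  4/19·s² − (9/19 + 4/19)·s + 9/19 = 0
which factors as (s − 1)·(4/19·s − 9/19) = 0, giving roots s = 1 and s = (9/19)/(4/19) = 9/4. Since 9/4 ≥ 1, the smallest root in [0, 1] is s = 1.)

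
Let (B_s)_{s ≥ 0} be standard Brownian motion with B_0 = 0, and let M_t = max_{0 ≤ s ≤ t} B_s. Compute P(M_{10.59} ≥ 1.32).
P(M_{10.59} ≥ 1.32) = 2·P(B_{10.59} ≥ 1.32) = 2(1 − Φ(1.32/√10.59)) ≈ 0.6850

By the reflection principle for Brownian motion, P(M_t ≥ a) = 2 · P(B_t ≥ a) for a ≥ 0. Since B_t ~ N(0, t), P(B_t ≥ 1.32) = 1 − Φ(1.32/√t) = 1 − Φ(1.32/√10.59) = 1 − Φ(0.4056). So
  P(M_{10.59} ≥ 1.32) = 2(1 − Φ(0.4056)) ≈ 0.6850.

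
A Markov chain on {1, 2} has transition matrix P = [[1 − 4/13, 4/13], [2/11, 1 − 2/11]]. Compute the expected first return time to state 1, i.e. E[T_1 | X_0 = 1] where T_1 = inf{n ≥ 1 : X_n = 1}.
E[T_1 | X_0 = 1] = 1/π_1 = 35/13

For an irreducible recurrent Markov chain with stationary distribution π, E[T_i | X_0 = i] = 1/π_i (Kac's formula). Here π_1 = (2/11)/(4/13 + 2/11) = (2/11)/(70/143) = 13/35, so E[T_1 | X_0 = 1] = 1/π_1 = (4/13 + 2/11)/(2/11) = (70/143)/(2/11) = 35/13.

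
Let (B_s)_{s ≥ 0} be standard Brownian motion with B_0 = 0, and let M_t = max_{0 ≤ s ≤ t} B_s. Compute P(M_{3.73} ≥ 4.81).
P(M_{3.73} ≥ 4.81) = 2·P(B_{3.73} ≥ 4.81) = 2(1 − Φ(4.81/√3.73)) ≈ 0.0128

By the reflection principle for Brownian motion, P(M_t ≥ a) = 2 · P(B_t ≥ a) for a ≥ 0. Since B_t ~ N(0, t), P(B_t ≥ 4.81) = 1 − Φ(4.81/√t) = 1 − Φ(4.81/√3.73) = 1 − Φ(2.4905). So
  P(M_{3.73} ≥ 4.81) = 2(1 − Φ(2.4905)) ≈ 0.0128.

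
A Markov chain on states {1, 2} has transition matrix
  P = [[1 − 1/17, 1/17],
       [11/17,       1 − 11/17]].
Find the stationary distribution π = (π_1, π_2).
π_1 = 11/12, π_2 = 1/12

Solve πP = π with π_1 + π_2 = 1. From πP = π: π_1 · (1 − 1/17) + π_2 · 11/17 = π_1 ⇒ π_2 · 11/17 = π_1 · 1/17 ⇒ π_2/π_1 = (1/17)/(11/17) = 1/11. Together with π_1 + π_2 = 1:
  π_1 = (11/17)/(1/17 + 11/17) = (11/17)/(12/17) = 11/12,
  π_2 = (1/17)/(1/17 + 11/17) = (1/17)/(12/17) = 1/12.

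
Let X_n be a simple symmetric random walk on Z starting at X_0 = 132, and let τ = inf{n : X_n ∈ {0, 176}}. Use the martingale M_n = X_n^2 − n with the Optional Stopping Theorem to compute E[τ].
E[τ] = 5808

M_n = X_n^2 − n is a martingale (since E[X_{n+1}^2 | F_n] = X_n^2 + 1). By OST (τ has finite mean in a bounded region), E[M_τ] = E[M_0] = X_0^2 − 0 = 132^2 = 17424. Also E[M_τ] = E[X_τ^2] − E[τ]. The walk exits at 0 or 176, with P(hit 176 first) = 132/176, so E[X_τ^2] = 176^2 · 132/176 + 0 = 23232. Thus E[τ] = E[X_τ^2] − E[M_τ] = 23232 − 17424 = 5808 = 132(176 − 132) = 5808.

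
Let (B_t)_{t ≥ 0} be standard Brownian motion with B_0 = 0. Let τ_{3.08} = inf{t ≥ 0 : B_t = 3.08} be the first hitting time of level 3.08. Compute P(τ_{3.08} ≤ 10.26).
P(τ_{3.08} ≤ 10.26) = 2(1 − Φ(3.08/√10.26)) = 2(1 − Φ(0.9616)) ≈ 0.3363

By the reflection principle for standard BM, P(τ_b ≤ t) = 2 · P(B_t ≥ b). Since B_t ~ N(0, t), P(B_t ≥ 3.08) = 1 − Φ(3.08/√t) = 1 − Φ(3.08/√10.26) = 1 − Φ(0.9616) ≈ 0.16813. Doubling: P(τ_{3.08} ≤ 10.26) ≈ 2 · 0.16813 = 0.33626 ≈ 0.3363.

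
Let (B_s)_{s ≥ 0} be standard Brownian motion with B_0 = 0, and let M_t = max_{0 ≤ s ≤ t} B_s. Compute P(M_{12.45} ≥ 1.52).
P(M_{12.45} ≥ 1.52) = 2·P(B_{12.45} ≥ 1.52) = 2(1 − Φ(1.52/√12.45)) ≈ 0.6666

By the reflection principle for Brownian motion, P(M_t ≥ a) = 2 · P(B_t ≥ a) for a ≥ 0. Since B_t ~ N(0, t), P(B_t ≥ 1.52) = 1 − Φ(1.52/√t) = 1 − Φ(1.52/√12.45) = 1 − Φ(0.4308). So
  P(M_{12.45} ≥ 1.52) = 2(1 − Φ(0.4308)) ≈ 0.6666.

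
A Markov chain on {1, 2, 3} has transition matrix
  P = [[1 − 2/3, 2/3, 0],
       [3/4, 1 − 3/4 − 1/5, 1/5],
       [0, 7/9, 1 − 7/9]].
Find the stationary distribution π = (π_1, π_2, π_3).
π = (315/667, 280/667, 72/667)

This is a birth-death chain on three states, which satisfies detailed balance: π_1 · P_{12} = π_2 · P_{21} and π_2 · P_{23} = π_3 · P_{32}.
From π_1 · 2/3 = π_2 · 3/4: π_2/π_1 = (2/3)/(3/4) = 8/9.
From π_2 · 1/5 = π_3 · 7/9: π_3/π_2 = (1/5)/(7/9) = 9/35.
Take π_1 proportional to 1; then unnormalized π = (1, 8/9, 8/35). Normalize by dividing by the sum 667/315:
  π = (315/667, 280/667, 72/667).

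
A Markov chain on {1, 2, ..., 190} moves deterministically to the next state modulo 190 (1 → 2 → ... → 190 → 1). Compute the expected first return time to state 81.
E[T_81 | X_0 = 81] = 190

The chain cycles deterministically, so starting at state 81 it returns in exactly 190 steps. Equivalently, the stationary distribution is uniform π_j = 1/190 for every state j, so by Kac's formula E[T_81] = 1/π_81 = 190.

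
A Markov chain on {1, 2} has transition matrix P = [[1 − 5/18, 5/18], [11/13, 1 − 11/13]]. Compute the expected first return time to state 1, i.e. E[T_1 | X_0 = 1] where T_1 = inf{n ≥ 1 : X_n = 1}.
E[T_1 | X_0 = 1] = 1/π_1 = 263/198

For an irreducible recurrent Markov chain with stationary distribution π, E[T_i | X_0 = i] = 1/π_i (Kac's formula). Here π_1 = (11/13)/(5/18 + 11/13) = (11/13)/(263/234) = 198/263, so E[T_1 | X_0 = 1] = 1/π_1 = (5/18 + 11/13)/(11/13) = (263/234)/(11/13) = 263/198.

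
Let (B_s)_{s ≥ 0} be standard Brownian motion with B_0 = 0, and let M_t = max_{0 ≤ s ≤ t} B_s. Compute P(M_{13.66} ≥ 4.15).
P(M_{13.66} ≥ 4.15) = 2·P(B_{13.66} ≥ 4.15) = 2(1 − Φ(4.15/√13.66)) ≈ 0.2615

By the reflection principle for Brownian motion, P(M_t ≥ a) = 2 · P(B_t ≥ a) for a ≥ 0. Since B_t ~ N(0, t), P(B_t ≥ 4.15) = 1 − Φ(4.15/√t) = 1 − Φ(4.15/√13.66) = 1 − Φ(1.1229). So
  P(M_{13.66} ≥ 4.15) = 2(1 − Φ(1.1229)) ≈ 0.2615.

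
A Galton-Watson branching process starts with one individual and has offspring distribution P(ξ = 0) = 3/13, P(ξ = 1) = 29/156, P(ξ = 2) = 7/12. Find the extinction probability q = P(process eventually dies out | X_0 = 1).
q = 36/91

The pgf is f(s) = 3/13 + 29/156·s + 7/12·s². The extinction probability q is the smallest fixed point of f in [0, 1]. Setting s = f(s):
  7/12·s² + (29/156 − 1)·s + 3/13 = 0
  7/12·s² − (3/13 + 7/12)·s + 3/13 = 0
which factors as (s − 1)·(7/12·s − 3/13) = 0, giving roots s = 1 and s = (3/13)/(7/12) = 36/91.
Mean offspring μ = 29/156 + 2·7/12 = 211/156 > 1 (supercritical), so q < 1. The extinction probability is the smaller root: q = (3/13)/(7/12) = 36/91.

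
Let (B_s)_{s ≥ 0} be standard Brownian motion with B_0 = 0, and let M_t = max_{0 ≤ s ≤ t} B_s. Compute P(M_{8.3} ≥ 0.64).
P(M_{8.3} ≥ 0.64) = 2·P(B_{8.3} ≥ 0.64) = 2(1 − Φ(0.64/√8.3)) ≈ 0.8242

By the reflection principle for Brownian motion, P(M_t ≥ a) = 2 · P(B_t ≥ a) for a ≥ 0. Since B_t ~ N(0, t), P(B_t ≥ 0.64) = 1 − Φ(0.64/√t) = 1 − Φ(0.64/√8.3) = 1 − Φ(0.2221). So
  P(M_{8.3} ≥ 0.64) = 2(1 − Φ(0.2221)) ≈ 0.8242.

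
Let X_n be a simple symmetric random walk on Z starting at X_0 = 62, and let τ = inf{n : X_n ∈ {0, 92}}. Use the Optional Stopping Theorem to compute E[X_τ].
E[X_τ] = 62

X_n is a martingale and τ is a bounded-mean stopping time (indeed τ is finite a.s. with bounded expectation since the walk is in a bounded region). By the OST, E[X_τ] = E[X_0] = 62. Equivalently: E[X_τ] = 92 · P(hit 92 first) + 0 · P(hit 0 first) = 92 · (62/92) = 62.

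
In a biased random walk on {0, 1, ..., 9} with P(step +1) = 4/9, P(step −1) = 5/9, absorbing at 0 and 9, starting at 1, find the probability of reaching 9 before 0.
P(hit 9 before 0) = (1 − (5/4)^1) / (1 − (5/4)^9) = 65536/1690981

Let u_k denote P(reach 9 before 0 | start at k). Boundary: u_0 = 0, u_9 = 1. Recurrence: u_k = 4/9·u_{k+1} + 5/9·u_{k-1} for 1 ≤ k ≤ 8. Try u_k = A + B·r^k with r = q/p = (5/9)/(4/9) = 5/4. Substitution satisfies the recurrence; boundary conditions give:
  u_k = (1 − r^k) / (1 − r^N) = (1 − (5/4)^1) / (1 − (5/4)^9) = 65536/1690981.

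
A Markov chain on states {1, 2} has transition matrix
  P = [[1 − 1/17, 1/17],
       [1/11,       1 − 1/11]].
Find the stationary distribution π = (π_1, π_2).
π_1 = 17/28, π_2 = 11/28

Solve πP = π with π_1 + π_2 = 1. From πP = π: π_1 · (1 − 1/17) + π_2 · 1/11 = π_1 ⇒ π_2 · 1/11 = π_1 · 1/17 ⇒ π_2/π_1 = (1/17)/(1/11) = 11/17. Together with π_1 + π_2 = 1:
  π_1 = (1/11)/(1/17 + 1/11) = (1/11)/(28/187) = 17/28,
  π_2 = (1/17)/(1/17 + 1/11) = (1/17)/(28/187) = 11/28.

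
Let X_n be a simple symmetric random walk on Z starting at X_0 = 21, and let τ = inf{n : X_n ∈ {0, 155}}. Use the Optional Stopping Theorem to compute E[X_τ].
E[X_τ] = 21

X_n is a martingale and τ is a bounded-mean stopping time (indeed τ is finite a.s. with bounded expectation since the walk is in a bounded region). By the OST, E[X_τ] = E[X_0] = 21. Equivalently: E[X_τ] = 155 · P(hit 155 first) + 0 · P(hit 0 first) = 155 · (21/155) = 21.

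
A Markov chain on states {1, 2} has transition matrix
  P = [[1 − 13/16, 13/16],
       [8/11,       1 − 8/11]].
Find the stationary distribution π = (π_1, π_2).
π_1 = 128/271, π_2 = 143/271

Solve πP = π with π_1 + π_2 = 1. From πP = π: π_1 · (1 − 13/16) + π_2 · 8/11 = π_1 ⇒ π_2 · 8/11 = π_1 · 13/16 ⇒ π_2/π_1 = (13/16)/(8/11) = 143/128. Together with π_1 + π_2 = 1:
  π_1 = (8/11)/(13/16 + 8/11) = (8/11)/(271/176) = 128/271,
  π_2 = (13/16)/(13/16 + 8/11) = (13/16)/(271/176) = 143/271.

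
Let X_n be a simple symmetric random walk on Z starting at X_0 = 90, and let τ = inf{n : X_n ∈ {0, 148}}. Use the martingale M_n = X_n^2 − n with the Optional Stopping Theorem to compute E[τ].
E[τ] = 5220

M_n = X_n^2 − n is a martingale (since E[X_{n+1}^2 | F_n] = X_n^2 + 1). By OST (τ has finite mean in a bounded region), E[M_τ] = E[M_0] = X_0^2 − 0 = 90^2 = 8100. Also E[M_τ] = E[X_τ^2] − E[τ]. The walk exits at 0 or 148, with P(hit 148 first) = 90/148, so E[X_τ^2] = 148^2 · 90/148 + 0 = 13320. Thus E[τ] = E[X_τ^2] − E[M_τ] = 13320 − 8100 = 5220 = 90(148 − 90) = 5220.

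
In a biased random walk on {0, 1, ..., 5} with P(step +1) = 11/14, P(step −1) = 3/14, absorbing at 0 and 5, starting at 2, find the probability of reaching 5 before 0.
P(hit 5 before 0) = (1 − (3/11)^2) / (1 − (3/11)^5) = 18634/20101

Let u_k denote P(reach 5 before 0 | start at k). Boundary: u_0 = 0, u_5 = 1. Recurrence: u_k = 11/14·u_{k+1} + 3/14·u_{k-1} for 1 ≤ k ≤ 4. Try u_k = A + B·r^k with r = q/p = (3/14)/(11/14) = 3/11. Substitution satisfies the recurrence; boundary conditions give:
  u_k = (1 − r^k) / (1 − r^N) = (1 − (3/11)^2) / (1 − (3/11)^5) = 18634/20101.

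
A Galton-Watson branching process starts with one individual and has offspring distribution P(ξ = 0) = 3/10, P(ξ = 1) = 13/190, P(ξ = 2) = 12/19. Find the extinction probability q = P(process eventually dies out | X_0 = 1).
q = 19/40

The pgf is f(s) = 3/10 + 13/190·s + 12/19·s². The extinction probability q is the smallest fixed point of f in [0, 1]. Setting s = f(s):
  12/19·s² + (13/190 − 1)·s + 3/10 = 0
  12/19·s² − (3/10 + 12/19)·s + 3/10 = 0
which factors as (s − 1)·(12/19·s − 3/10) = 0, giving roots s = 1 and s = (3/10)/(12/19) = 19/40.
Mean offspring μ = 13/190 + 2·12/19 = 253/190 > 1 (supercritical), so q < 1. The extinction probability is the smaller root: q = (3/10)/(12/19) = 19/40.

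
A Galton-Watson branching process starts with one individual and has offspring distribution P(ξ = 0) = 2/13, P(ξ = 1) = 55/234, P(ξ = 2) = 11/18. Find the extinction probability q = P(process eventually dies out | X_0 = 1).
q = 36/143

The pgf is f(s) = 2/13 + 55/234·s + 11/18·s². The extinction probability q is the smallest fixed point of f in [0, 1]. Setting s = f(s):
  11/18·s² + (55/234 − 1)·s + 2/13 = 0
  11/18·s² − (2/13 + 11/18)·s + 2/13 = 0
which factors as (s − 1)·(11/18·s − 2/13) = 0, giving roots s = 1 and s = (2/13)/(11/18) = 36/143.
Mean offspring μ = 55/234 + 2·11/18 = 341/234 > 1 (supercritical), so q < 1. The extinction probability is the smaller root: q = (2/13)/(11/18) = 36/143.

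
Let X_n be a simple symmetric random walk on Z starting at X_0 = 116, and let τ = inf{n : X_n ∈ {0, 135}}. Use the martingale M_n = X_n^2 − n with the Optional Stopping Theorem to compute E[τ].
E[τ] = 2204

M_n = X_n^2 − n is a martingale (since E[X_{n+1}^2 | F_n] = X_n^2 + 1). By OST (τ has finite mean in a bounded region), E[M_τ] = E[M_0] = X_0^2 − 0 = 116^2 = 13456. Also E[M_τ] = E[X_τ^2] − E[τ]. The walk exits at 0 or 135, with P(hit 135 first) = 116/135, so E[X_τ^2] = 135^2 · 116/135 + 0 = 15660. Thus E[τ] = E[X_τ^2] − E[M_τ] = 15660 − 13456 = 2204 = 116(135 − 116) = 2204.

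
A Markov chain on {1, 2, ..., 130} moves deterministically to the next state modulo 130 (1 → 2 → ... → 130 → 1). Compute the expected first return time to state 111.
E[T_111 | X_0 = 111] = 130

The chain cycles deterministically, so starting at state 111 it returns in exactly 130 steps. Equivalently, the stationary distribution is uniform π_j = 1/130 for every state j, so by Kac's formula E[T_111] = 1/π_111 = 130.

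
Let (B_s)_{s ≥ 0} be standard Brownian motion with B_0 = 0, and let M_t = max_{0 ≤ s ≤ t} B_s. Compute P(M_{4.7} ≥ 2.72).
P(M_{4.7} ≥ 2.72) = 2·P(B_{4.7} ≥ 2.72) = 2(1 − Φ(2.72/√4.7)) ≈ 0.2096

By the reflection principle for Brownian motion, P(M_t ≥ a) = 2 · P(B_t ≥ a) for a ≥ 0. Since B_t ~ N(0, t), P(B_t ≥ 2.72) = 1 − Φ(2.72/√t) = 1 − Φ(2.72/√4.7) = 1 − Φ(1.2546). So
  P(M_{4.7} ≥ 2.72) = 2(1 − Φ(1.2546)) ≈ 0.2096.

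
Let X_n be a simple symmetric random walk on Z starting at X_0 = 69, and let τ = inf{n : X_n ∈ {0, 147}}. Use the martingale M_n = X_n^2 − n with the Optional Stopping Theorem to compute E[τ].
E[τ] = 5382

M_n = X_n^2 − n is a martingale (since E[X_{n+1}^2 | F_n] = X_n^2 + 1). By OST (τ has finite mean in a bounded region), E[M_τ] = E[M_0] = X_0^2 − 0 = 69^2 = 4761. Also E[M_τ] = E[X_τ^2] − E[τ]. The walk exits at 0 or 147, with P(hit 147 first) = 69/147, so E[X_τ^2] = 147^2 · 69/147 + 0 = 10143. Thus E[τ] = E[X_τ^2] − E[M_τ] = 10143 − 4761 = 5382 = 69(147 − 69) = 5382.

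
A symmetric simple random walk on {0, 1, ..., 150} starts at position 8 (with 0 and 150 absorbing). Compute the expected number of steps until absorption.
E[τ | X_0 = 8] = 1136

Let v_k = E[τ | X_0 = k]. Boundary: v_0 = v_150 = 0. Recurrence: v_k = 1 + (v_{k-1} + v_{k+1})/2 for 1 ≤ k ≤ 149. The particular solution to v_k − (v_{k-1} + v_{k+1})/2 = 1 is v_k = −k^2. Adding homogeneous solution A + B k and matching boundaries gives v_k = k (150 − k). Substituting k = 8: v_8 = 8 · 142 = 1136.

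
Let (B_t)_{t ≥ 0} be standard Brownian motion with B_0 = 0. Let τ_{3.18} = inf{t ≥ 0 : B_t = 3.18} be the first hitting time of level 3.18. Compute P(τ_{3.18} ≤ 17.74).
P(τ_{3.18} ≤ 17.74) = 2(1 − Φ(3.18/√17.74)) = 2(1 − Φ(0.7550)) ≈ 0.4502

By the reflection principle for standard BM, P(τ_b ≤ t) = 2 · P(B_t ≥ b). Since B_t ~ N(0, t), P(B_t ≥ 3.18) = 1 − Φ(3.18/√t) = 1 − Φ(3.18/√17.74) = 1 − Φ(0.7550) ≈ 0.22512. Doubling: P(τ_{3.18} ≤ 17.74) ≈ 2 · 0.22512 = 0.45024 ≈ 0.4502.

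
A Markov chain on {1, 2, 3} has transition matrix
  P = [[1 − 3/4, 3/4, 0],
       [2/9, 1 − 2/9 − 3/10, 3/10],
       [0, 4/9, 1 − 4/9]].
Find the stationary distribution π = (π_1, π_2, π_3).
π = (320/2129, 1080/2129, 729/2129)

This is a birth-death chain on three states, which satisfies detailed balance: π_1 · P_{12} = π_2 · P_{21} and π_2 · P_{23} = π_3 · P_{32}.
From π_1 · 3/4 = π_2 · 2/9: π_2/π_1 = (3/4)/(2/9) = 27/8.
From π_2 · 3/10 = π_3 · 4/9: π_3/π_2 = (3/10)/(4/9) = 27/40.
Take π_1 proportional to 1; then unnormalized π = (1, 27/8, 729/320). Normalize by dividing by the sum 2129/320:
  π = (320/2129, 1080/2129, 729/2129).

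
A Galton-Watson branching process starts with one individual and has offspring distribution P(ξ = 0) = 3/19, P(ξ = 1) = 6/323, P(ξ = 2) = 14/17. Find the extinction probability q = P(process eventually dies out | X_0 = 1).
q = 51/266

The pgf is f(s) = 3/19 + 6/323·s + 14/17·s². The extinction probability q is the smallest fixed point of f in [0, 1]. Setting s = f(s):
  14/17·s² + (6/323 − 1)·s + 3/19 = 0
  14/17·s² − (3/19 + 14/17)·s + 3/19 = 0
which factors as (s − 1)·(14/17·s − 3/19) = 0, giving roots s = 1 and s = (3/19)/(14/17) = 51/266.
Mean offspring μ = 6/323 + 2·14/17 = 538/323 > 1 (supercritical), so q < 1. The extinction probability is the smaller root: q = (3/19)/(14/17) = 51/266.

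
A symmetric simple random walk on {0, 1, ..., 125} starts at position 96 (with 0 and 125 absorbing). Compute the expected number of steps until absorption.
E[τ | X_0 = 96] = 2784

Let v_k = E[τ | X_0 = k]. Boundary: v_0 = v_125 = 0. Recurrence: v_k = 1 + (v_{k-1} + v_{k+1})/2 for 1 ≤ k ≤ 124. The particular solution to v_k − (v_{k-1} + v_{k+1})/2 = 1 is v_k = −k^2. Adding homogeneous solution A + B k and matching boundaries gives v_k = k (125 − k). Substituting k = 96: v_96 = 96 · 29 = 2784.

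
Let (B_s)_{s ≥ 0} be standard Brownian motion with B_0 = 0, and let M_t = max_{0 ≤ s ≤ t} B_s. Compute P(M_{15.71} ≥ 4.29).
P(M_{15.71} ≥ 4.29) = 2·P(B_{15.71} ≥ 4.29) = 2(1 − Φ(4.29/√15.71)) ≈ 0.2791

By the reflection principle for Brownian motion, P(M_t ≥ a) = 2 · P(B_t ≥ a) for a ≥ 0. Since B_t ~ N(0, t), P(B_t ≥ 4.29) = 1 − Φ(4.29/√t) = 1 − Φ(4.29/√15.71) = 1 − Φ(1.0824). So
  P(M_{15.71} ≥ 4.29) = 2(1 − Φ(1.0824)) ≈ 0.2791.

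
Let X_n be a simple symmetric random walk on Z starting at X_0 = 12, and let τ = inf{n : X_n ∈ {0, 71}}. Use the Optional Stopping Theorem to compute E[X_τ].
E[X_τ] = 12

X_n is a martingale and τ is a bounded-mean stopping time (indeed τ is finite a.s. with bounded expectation since the walk is in a bounded region). By the OST, E[X_τ] = E[X_0] = 12. Equivalently: E[X_τ] = 71 · P(hit 71 first) + 0 · P(hit 0 first) = 71 · (12/71) = 12.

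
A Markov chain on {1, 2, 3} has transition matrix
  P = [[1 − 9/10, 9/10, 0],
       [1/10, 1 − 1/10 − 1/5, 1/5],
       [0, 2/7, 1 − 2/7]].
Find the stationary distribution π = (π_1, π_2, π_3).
π = (10/163, 90/163, 63/163)

This is a birth-death chain on three states, which satisfies detailed balance: π_1 · P_{12} = π_2 · P_{21} and π_2 · P_{23} = π_3 · P_{32}.
From π_1 · 9/10 = π_2 · 1/10: π_2/π_1 = (9/10)/(1/10) = 9.
From π_2 · 1/5 = π_3 · 2/7: π_3/π_2 = (1/5)/(2/7) = 7/10.
Take π_1 proportional to 1; then unnormalized π = (1, 9, 63/10). Normalize by dividing by the sum 163/10:
  π = (10/163, 90/163, 63/163).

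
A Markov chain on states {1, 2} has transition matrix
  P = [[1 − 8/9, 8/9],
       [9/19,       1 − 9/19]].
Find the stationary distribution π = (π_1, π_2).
π_1 = 81/233, π_2 = 152/233

Solve πP = π with π_1 + π_2 = 1. From πP = π: π_1 · (1 − 8/9) + π_2 · 9/19 = π_1 ⇒ π_2 · 9/19 = π_1 · 8/9 ⇒ π_2/π_1 = (8/9)/(9/19) = 152/81. Together with π_1 + π_2 = 1:
  π_1 = (9/19)/(8/9 + 9/19) = (9/19)/(233/171) = 81/233,
  π_2 = (8/9)/(8/9 + 9/19) = (8/9)/(233/171) = 152/233.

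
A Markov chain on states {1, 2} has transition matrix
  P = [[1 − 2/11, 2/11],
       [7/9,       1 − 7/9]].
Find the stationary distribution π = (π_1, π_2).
π_1 = 77/95, π_2 = 18/95

Solve πP = π with π_1 + π_2 = 1. From πP = π: π_1 · (1 − 2/11) + π_2 · 7/9 = π_1 ⇒ π_2 · 7/9 = π_1 · 2/11 ⇒ π_2/π_1 = (2/11)/(7/9) = 18/77. Together with π_1 + π_2 = 1:
  π_1 = (7/9)/(2/11 + 7/9) = (7/9)/(95/99) = 77/95,
  π_2 = (2/11)/(2/11 + 7/9) = (2/11)/(95/99) = 18/95.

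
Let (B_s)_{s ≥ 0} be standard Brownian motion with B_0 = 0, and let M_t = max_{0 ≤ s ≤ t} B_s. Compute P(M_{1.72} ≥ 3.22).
P(M_{1.72} ≥ 3.22) = 2·P(B_{1.72} ≥ 3.22) = 2(1 − Φ(3.22/√1.72)) ≈ 0.0141

By the reflection principle for Brownian motion, P(M_t ≥ a) = 2 · P(B_t ≥ a) for a ≥ 0. Since B_t ~ N(0, t), P(B_t ≥ 3.22) = 1 − Φ(3.22/√t) = 1 − Φ(3.22/√1.72) = 1 − Φ(2.4552). So
  P(M_{1.72} ≥ 3.22) = 2(1 − Φ(2.4552)) ≈ 0.0141.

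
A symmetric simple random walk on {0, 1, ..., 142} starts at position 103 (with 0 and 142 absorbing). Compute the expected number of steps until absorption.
E[τ | X_0 = 103] = 4017

Let v_k = E[τ | X_0 = k]. Boundary: v_0 = v_142 = 0. Recurrence: v_k = 1 + (v_{k-1} + v_{k+1})/2 for 1 ≤ k ≤ 141. The particular solution to v_k − (v_{k-1} + v_{k+1})/2 = 1 is v_k = −k^2. Adding homogeneous solution A + B k and matching boundaries gives v_k = k (142 − k). Substituting k = 103: v_103 = 103 · 39 = 4017.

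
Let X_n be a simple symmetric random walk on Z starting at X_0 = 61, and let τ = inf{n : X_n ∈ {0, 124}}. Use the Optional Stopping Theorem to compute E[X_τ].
E[X_τ] = 61

X_n is a martingale and τ is a bounded-mean stopping time (indeed τ is finite a.s. with bounded expectation since the walk is in a bounded region). By the OST, E[X_τ] = E[X_0] = 61. Equivalently: E[X_τ] = 124 · P(hit 124 first) + 0 · P(hit 0 first) = 124 · (61/124) = 61.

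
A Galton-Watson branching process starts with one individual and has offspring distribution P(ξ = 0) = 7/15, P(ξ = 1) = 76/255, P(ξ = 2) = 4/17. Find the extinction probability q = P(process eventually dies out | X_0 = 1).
q = 1

Mean offspring μ = 0·7/15 + 1·76/255 + 2·4/17 = 196/255 ≤ 1. For μ ≤ 1 with offspring not concentrated at 1, the Galton-Watson process goes extinct almost surely, so q = 1.
(Algebraic check: The pgf is f(s) = 7/15 + 76/255·s + 4/17·s². The extinction probability q is the smallest fixed point of f in [0, 1]. Setting s = f(s):
  4/17·s² + (76/255 − 1)·s + 7/15 = 0
  4/17·s² − (7/15 + 4/17)·s + 7/15 = 0
which factors as (s − 1)·(4/17·s − 7/15) = 0, giving roots s = 1 and s = (7/15)/(4/17) = 119/60. Since 119/60 ≥ 1, the smallest root in [0, 1] is s = 1.)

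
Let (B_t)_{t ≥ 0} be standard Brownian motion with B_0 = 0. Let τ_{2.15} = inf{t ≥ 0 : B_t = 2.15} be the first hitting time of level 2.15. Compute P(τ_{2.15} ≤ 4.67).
P(τ_{2.15} ≤ 4.67) = 2(1 − Φ(2.15/√4.67)) = 2(1 − Φ(0.9949)) ≈ 0.3198

By the reflection principle for standard BM, P(τ_b ≤ t) = 2 · P(B_t ≥ b). Since B_t ~ N(0, t), P(B_t ≥ 2.15) = 1 − Φ(2.15/√t) = 1 − Φ(2.15/√4.67) = 1 − Φ(0.9949) ≈ 0.15989. Doubling: P(τ_{2.15} ≤ 4.67) ≈ 2 · 0.15989 = 0.31978 ≈ 0.3198.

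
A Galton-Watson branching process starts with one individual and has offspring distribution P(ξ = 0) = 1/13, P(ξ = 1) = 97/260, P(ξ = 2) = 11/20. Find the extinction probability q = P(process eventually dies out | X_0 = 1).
q = 20/143

The pgf is f(s) = 1/13 + 97/260·s + 11/20·s². The extinction probability q is the smallest fixed point of f in [0, 1]. Setting s = f(s):
  11/20·s² + (97/260 − 1)·s + 1/13 = 0
  11/20·s² − (1/13 + 11/20)·s + 1/13 = 0
which factors as (s − 1)·(11/20·s − 1/13) = 0, giving roots s = 1 and s = (1/13)/(11/20) = 20/143.
Mean offspring μ = 97/260 + 2·11/20 = 383/260 > 1 (supercritical), so q < 1. The extinction probability is the smaller root: q = (1/13)/(11/20) = 20/143.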